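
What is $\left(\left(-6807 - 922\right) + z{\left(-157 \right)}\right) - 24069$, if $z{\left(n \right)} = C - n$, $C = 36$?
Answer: $-31605$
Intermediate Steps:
$z{\left(n \right)} = 36 - n$
$\left(\left(-6807 - 922\right) + z{\left(-157 \right)}\right) - 24069 = \left(\left(-6807 - 922\right) + \left(36 - -157\right)\right) - 24069 = \left(-7729 + \left(36 + 157\right)\right) - 24069 = \left(-7729 + 193\right) - 24069 = -7536 - 24069 = -31605$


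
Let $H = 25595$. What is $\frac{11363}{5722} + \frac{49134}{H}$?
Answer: $\frac{571980733}{146454590} \approx 3.9055$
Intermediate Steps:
$\frac{11363}{5722} + \frac{49134}{H} = \frac{11363}{5722} + \frac{49134}{25595} = \frac{571980733}{146454590}$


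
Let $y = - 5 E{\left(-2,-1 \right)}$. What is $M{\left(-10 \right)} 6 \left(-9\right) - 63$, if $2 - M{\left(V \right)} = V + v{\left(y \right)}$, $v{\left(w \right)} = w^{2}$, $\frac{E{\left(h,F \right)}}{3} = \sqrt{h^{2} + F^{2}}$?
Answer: $60039$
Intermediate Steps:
$E{\left(h,F \right)} = 3 \sqrt{F^{2} + h^{2}}$ ($E{\left(h,F \right)} = 3 \sqrt{h^{2} + F^{2}} = 3 \sqrt{F^{2} + h^{2}}$)
$y = - 15 \sqrt{5}$ ($y = - 5 \cdot 3 \sqrt{\left(-1\right)^{2} + \left(-2\right)^{2}} = - 5 \cdot 3 \sqrt{1 + 4} = - 5 \cdot 3 \sqrt{5} = - 15 \sqrt{5} \approx -33.541$)
$M{\left(V \right)} = -1123 - V$ ($M{\left(V \right)} = 2 - \left(V + \left(- 15 \sqrt{5}\right)^{2}\right) = 2 - \left(V + 1125\right) = 2 - \left(1125 + V\right) = -1123 - V$)
$M{\left(-10 \right)} 6 \left(-9\right) - 63 = \left(-1123 - -10\right) 6 \left(-9\right) - 63 = \left(-1123 + 10\right) \left(-54\right) - 63 = \left(-1113\right) \left(-54\right) - 63 = 60102 - 63 = 60039$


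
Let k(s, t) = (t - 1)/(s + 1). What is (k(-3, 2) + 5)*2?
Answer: 9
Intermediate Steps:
k(s, t) = (-1 + t)/(1 + s)
(k(-3, 2) + 5)*2 = ((-1 + 2)/(1 - 3) + 5)*2 = (1/(-2) + 5)*2 = (-½*1 + 5)*2 = (-½ + 5)*2 = (9/2)*2 = 9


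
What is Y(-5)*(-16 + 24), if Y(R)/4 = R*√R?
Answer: -160*I*√5 ≈ -357.77*I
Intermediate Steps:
Y(R) = 4*R^(3/2) (Y(R) = 4*(R*√R) = 4*R^(3/2))
Y(-5)*(-16 + 24) = (4*(-5)^(3/2))*(-16 + 24) = (4*(-5*I*√5))*8 = -20*I*√5*8 = -160*I*√5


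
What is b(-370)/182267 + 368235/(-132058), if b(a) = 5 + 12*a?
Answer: -67702765975/24069815486 ≈ -2.8128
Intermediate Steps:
b(-370)/182267 + 368235/(-132058) = (5 + 12*(-370))/182267 + 368235/(-132058) = (5 - 4440)*(1/182267) + 368235*(-1/132058) = -4435*1/182267 - 368235/132058 = -4435/182267 - 368235/132058 = -67702765975/24069815486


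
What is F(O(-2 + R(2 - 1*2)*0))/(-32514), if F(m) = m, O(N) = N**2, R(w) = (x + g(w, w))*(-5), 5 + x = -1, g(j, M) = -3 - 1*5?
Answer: -2/16257 ≈ -0.00012302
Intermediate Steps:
g(j, M) = -8 (g(j, M) = -3 - 5 = -8)
x = -6 (x = -5 - 1 = -6)
R(w) = 70 (R(w) = (-6 - 8)*(-5) = -14*(-5) = 70)
F(O(-2 + R(2 - 1*2)*0))/(-32514) = (-2 + 70*0)**2/(-32514) = (-2 + 0)**2*(-1/32514) = (-2)**2*(-1/32514) = 4*(-1/32514) = -2/16257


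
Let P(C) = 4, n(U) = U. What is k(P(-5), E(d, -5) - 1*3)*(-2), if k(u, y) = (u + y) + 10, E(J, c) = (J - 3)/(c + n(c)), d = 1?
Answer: -112/5 ≈ -22.400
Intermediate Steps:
E(J, c) = (-3 + J)/(2*c) (E(J, c) = (J - 3)/(c + c) = (-3 + J)/((2*c)) = (-3 + J)*(1/(2*c)) = (-3 + J)/(2*c))
k(u, y) = 10 + u + y
k(P(-5), E(d, -5) - 1*3)*(-2) = (10 + 4 + ((½)*(-3 + 1)/(-5) - 1*3))*(-2) = (10 + 4 + ((½)*(-⅕)*(-2) - 3))*(-2) = (10 + 4 + (⅕ - 3))*(-2) = (10 + 4 - 14/5)*(-2) = (56/5)*(-2) = -112/5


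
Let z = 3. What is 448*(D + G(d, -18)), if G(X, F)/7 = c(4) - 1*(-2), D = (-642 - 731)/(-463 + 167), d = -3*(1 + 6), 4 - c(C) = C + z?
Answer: -39144/37 ≈ -1057.9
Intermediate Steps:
c(C) = 1 - C (c(C) = 4 - (C + 3) = 4 - (3 + C) = 4 + (-3 - C) = 1 - C)
d = -21 (d = -3*7 = -21)
D = 1373/296 (D = -1373/(-296) = -1373*(-1/296) = 1373/296 ≈ 4.6385)
G(X, F) = -7 (G(X, F) = 7*((1 - 1*4) - 1*(-2)) = 7*((1 - 4) + 2) = 7*(-3 + 2) = 7*(-1) = -7)
448*(D + G(d, -18)) = 448*(1373/296 - 7) = 448*(-699/296) = -39144/37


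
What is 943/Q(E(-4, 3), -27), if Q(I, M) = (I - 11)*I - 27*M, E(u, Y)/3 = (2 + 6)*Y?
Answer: 943/5121 ≈ 0.18414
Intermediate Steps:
E(u, Y) = 24*Y (E(u, Y) = 3*((2 + 6)*Y) = 3*(8*Y) = 24*Y)
Q(I, M) = -27*M + I*(-11 + I) (Q(I, M) = (-11 + I)*I - 27*M = I*(-11 + I) - 27*M = -27*M + I*(-11 + I))
943/Q(E(-4, 3), -27) = 943/((24*3)² - 27*(-27) - 264*3) = 943/(72² + 729 - 11*72) = 943/(5184 + 729 - 792) = 943/5121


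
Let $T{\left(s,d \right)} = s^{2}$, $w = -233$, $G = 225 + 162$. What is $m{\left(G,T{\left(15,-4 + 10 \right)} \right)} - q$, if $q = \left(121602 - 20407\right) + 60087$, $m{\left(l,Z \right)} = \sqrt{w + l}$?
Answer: $-161282 + \sqrt{154} \approx -1.6127 \cdot 10^{5}$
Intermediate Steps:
$G = 387$
$m{\left(l,Z \right)} = \sqrt{-233 + l}$
$q = 161282$ ($q = 101195 + 60087 = 161282$)
$m{\left(G,T{\left(15,-4 + 10 \right)} \right)} - q = \sqrt{-233 + 387} - 161282 = \sqrt{154} - 161282 = -161282 + \sqrt{154}$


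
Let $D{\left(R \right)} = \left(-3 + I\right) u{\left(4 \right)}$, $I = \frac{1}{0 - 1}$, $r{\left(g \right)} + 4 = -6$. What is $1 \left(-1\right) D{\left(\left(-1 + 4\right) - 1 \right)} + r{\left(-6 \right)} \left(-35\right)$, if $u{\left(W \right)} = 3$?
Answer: $362$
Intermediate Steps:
$r{\left(g \right)} = -10$ ($r{\left(g \right)} = -4 - 6 = -10$)
$I = -1$ ($I = \frac{1}{-1} = -1$)
$D{\left(R \right)} = -12$ ($D{\left(R \right)} = \left(-3 - 1\right) 3 = \left(-4\right) 3 = -12$)
$1 \left(-1\right) D{\left(\left(-1 + 4\right) - 1 \right)} + r{\left(-6 \right)} \left(-35\right) = 1 \left(-1\right) \left(-12\right) - -350 = \left(-1\right) \left(-12\right) + 350 = 12 + 350 = 362$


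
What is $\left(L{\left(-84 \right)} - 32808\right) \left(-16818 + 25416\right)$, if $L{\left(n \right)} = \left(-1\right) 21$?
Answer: $-282263742$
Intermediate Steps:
$L{\left(n \right)} = -21$
$\left(L{\left(-84 \right)} - 32808\right) \left(-16818 + 25416\right) = \left(-21 - 32808\right) \left(-16818 + 25416\right) = \left(-32829\right) 8598 = -282263742$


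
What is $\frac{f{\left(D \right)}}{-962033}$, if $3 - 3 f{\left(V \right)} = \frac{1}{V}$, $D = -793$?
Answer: $- \frac{2380}{2288676507} \approx -1.0399 \cdot 10^{-6}$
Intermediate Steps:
$f{\left(V \right)} = 1 - \frac{1}{3 V}$
$\frac{f{\left(D \right)}}{-962033} = \frac{\frac{1}{-793} \left(- \frac{1}{3} - 793\right)}{-962033} = \left(- \frac{1}{793}\right) \left(- \frac{2380}{3}\right) \left(- \frac{1}{962033}\right) = \frac{2380}{2379} \left(- \frac{1}{962033}\right) = - \frac{2380}{2288676507}$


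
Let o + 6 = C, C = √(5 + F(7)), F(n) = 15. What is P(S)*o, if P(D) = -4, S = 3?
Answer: 24 - 8*√5 ≈ 6.1115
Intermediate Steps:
C = 2*√5 (C = √(5 + 15) = √20 = 2*√5 ≈ 4.4721)
o = -6 + 2*√5 ≈ -1.5279
P(S)*o = -4*(-6 + 2*√5) = 24 - 8*√5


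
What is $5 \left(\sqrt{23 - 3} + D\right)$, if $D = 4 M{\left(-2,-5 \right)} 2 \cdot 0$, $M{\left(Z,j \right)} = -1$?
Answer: $10 \sqrt{5} \approx 22.361$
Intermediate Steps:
$D = 0$ ($D = 4 \left(-1\right) 2 \cdot 0 = \left(-4\right) 0 = 0$)
$5 \left(\sqrt{23 - 3} + D\right) = 5 \left(\sqrt{23 - 3} + 0\right) = 5 \left(\sqrt{20} + 0\right) = 5 \left(2 \sqrt{5} + 0\right) = 5 \cdot 2 \sqrt{5} = 10 \sqrt{5}$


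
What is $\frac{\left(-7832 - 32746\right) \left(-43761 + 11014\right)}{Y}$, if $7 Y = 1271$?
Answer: $\frac{9301654362}{1271} \approx 7.3184 \cdot 10^{6}$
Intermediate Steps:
$Y = \frac{1271}{7}$ ($Y = \frac{1}{7} \cdot 1271 = \frac{1271}{7} \approx 181.57$)
$\frac{\left(-7832 - 32746\right) \left(-43761 + 11014\right)}{Y} = \frac{\left(-7832 - 32746\right) \left(-43761 + 11014\right)}{\frac{1271}{7}} = \left(-40578\right) \left(-32747\right) \frac{7}{1271} = 1328807766 \cdot \frac{7}{1271} = \frac{9301654362}{1271}$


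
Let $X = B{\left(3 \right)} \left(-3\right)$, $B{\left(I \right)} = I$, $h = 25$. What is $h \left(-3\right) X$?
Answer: $675$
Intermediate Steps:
$X = -9$ ($X = 3 \left(-3\right) = -9$)
$h \left(-3\right) X = 25 \left(-3\right) \left(-9\right) = \left(-75\right) \left(-9\right) = 675$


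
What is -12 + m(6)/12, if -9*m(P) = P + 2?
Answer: -326/27 ≈ -12.074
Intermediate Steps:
m(P) = -2/9 - P/9 (m(P) = -(P + 2)/9 = -(2 + P)/9 = -2/9 - P/9)
-12 + m(6)/12 = -12 + (-2/9 - 1/9*6)/12 = -12 + (-2/9 - 2/3)/12 = -12 + (1/12)*(-8/9) = -12 - 2/27 = -326/27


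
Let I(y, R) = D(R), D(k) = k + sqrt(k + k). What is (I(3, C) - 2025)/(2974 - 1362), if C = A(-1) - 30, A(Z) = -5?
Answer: -515/403 + I*sqrt(70)/1612 ≈ -1.2779 + 0.0051902*I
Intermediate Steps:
C = -35 (C = -5 - 30 = -35)
D(k) = k + sqrt(2)*sqrt(k) (D(k) = k + sqrt(2*k) = k + sqrt(2)*sqrt(k))
I(y, R) = R + sqrt(2)*sqrt(R)
(I(3, C) - 2025)/(2974 - 1362) = ((-35 + sqrt(2)*sqrt(-35)) - 2025)/(2974 - 1362) = ((-35 + sqrt(2)*(I*sqrt(35))) - 2025)/1612 = ((-35 + I*sqrt(70)) - 2025)*(1/1612) = (-2060 + I*sqrt(70))*(1/1612) = -515/403 + I*sqrt(70)/1612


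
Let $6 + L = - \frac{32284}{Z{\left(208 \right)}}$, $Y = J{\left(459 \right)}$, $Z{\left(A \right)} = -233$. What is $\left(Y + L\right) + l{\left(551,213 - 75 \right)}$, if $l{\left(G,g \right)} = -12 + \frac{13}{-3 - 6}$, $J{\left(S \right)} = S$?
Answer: $\frac{1212304}{2097} \approx 578.11$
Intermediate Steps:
$l{\left(G,g \right)} = - \frac{121}{9}$ ($l{\left(G,g \right)} = -12 + \frac{13}{-9} = -12 + 13 \left(- \frac{1}{9}\right) = -12 - \frac{13}{9} = - \frac{121}{9}$)
$Y = 459$
$L = \frac{30886}{233}$ ($L = -6 - \frac{32284}{-233} = -6 - - \frac{32284}{233} = -6 + \frac{32284}{233} = \frac{30886}{233} \approx 132.56$)
$\left(Y + L\right) + l{\left(551,213 - 75 \right)} = \left(459 + \frac{30886}{233}\right) - \frac{121}{9} = \frac{137833}{233} - \frac{121}{9} = \frac{1212304}{2097}$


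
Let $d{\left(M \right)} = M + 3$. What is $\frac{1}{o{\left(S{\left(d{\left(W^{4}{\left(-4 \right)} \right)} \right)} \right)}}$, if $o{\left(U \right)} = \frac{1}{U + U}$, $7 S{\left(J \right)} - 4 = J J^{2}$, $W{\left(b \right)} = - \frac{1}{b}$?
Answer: $\frac{521865473}{58720256} \approx 8.8873$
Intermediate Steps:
$d{\left(M \right)} = 3 + M$
$S{\left(J \right)} = \frac{4}{7} + \frac{J^{3}}{7}$ ($S{\left(J \right)} = \frac{4}{7} + \frac{J J^{2}}{7} = \frac{4}{7} + \frac{J^{3}}{7}$)
$o{\left(U \right)} = \frac{1}{2 U}$
$\frac{1}{o{\left(S{\left(d{\left(W^{4}{\left(-4 \right)} \right)} \right)} \right)}} = \frac{1}{\frac{1}{2} \frac{1}{\frac{4}{7} + \frac{\left(3 + \left(- \frac{1}{-4}\right)^{4}\right)^{3}}{7}}} = \frac{1}{\frac{1}{2} \frac{1}{\frac{4}{7} + \frac{\left(3 + \left(\left(-1\right) \left(- \frac{1}{4}\right)\right)^{4}\right)^{3}}{7}}} = \frac{1}{\frac{1}{2} \frac{1}{\frac{4}{7} + \frac{\left(3 + \left(\frac{1}{4}\right)^{4}\right)^{3}}{7}}} = \frac{1}{\frac{1}{2} \frac{1}{\frac{4}{7} + \frac{\left(3 + \frac{1}{256}\right)^{3}}{7}}} = \frac{1}{\frac{1}{2} \frac{1}{\frac{4}{7} + \frac{\left(\frac{769}{256}\right)^{3}}{7}}} = \frac{1}{\frac{1}{2} \frac{1}{\frac{4}{7} + \frac{1}{7} \cdot \frac{454756609}{16777216}}} = \frac{1}{\frac{1}{2} \frac{1}{\frac{4}{7} + \frac{454756609}{117440512}}} = \frac{1}{\frac{1}{2} \frac{1}{\frac{521865473}{117440512}}} = \frac{1}{\frac{1}{2} \cdot \frac{117440512}{521865473}} = \frac{1}{\frac{58720256}{521865473}} = \frac{521865473}{58720256}$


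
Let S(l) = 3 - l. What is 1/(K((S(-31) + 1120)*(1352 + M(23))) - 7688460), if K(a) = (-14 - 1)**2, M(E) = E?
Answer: -1/7688235 ≈ -1.3007e-7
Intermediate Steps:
K(a) = 225 (K(a) = (-15)**2 = 225)
1/(K((S(-31) + 1120)*(1352 + M(23))) - 7688460) = 1/(225 - 7688460) = 1/(-7688235) = -1/7688235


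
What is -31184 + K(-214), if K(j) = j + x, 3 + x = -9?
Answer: -31410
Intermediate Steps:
x = -12 (x = -3 - 9 = -12)
K(j) = -12 + j (K(j) = j - 12 = -12 + j)
-31184 + K(-214) = -31184 + (-12 - 214) = -31184 - 226 = -31410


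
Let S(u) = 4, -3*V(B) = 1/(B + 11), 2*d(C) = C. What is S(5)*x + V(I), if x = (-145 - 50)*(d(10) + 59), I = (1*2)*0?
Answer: -1647361/33 ≈ -49920.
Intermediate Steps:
I = 0 (I = 2*0 = 0)
d(C) = C/2
V(B) = -1/(3*(11 + B)) (V(B) = -1/(3*(B + 11)) = -1/(3*(11 + B)))
x = -12480 (x = (-145 - 50)*((1/2)*10 + 59) = -195*(5 + 59) = -195*64 = -12480)
S(5)*x + V(I) = 4*(-12480) - 1/(33 + 3*0) = -49920 - 1/(33 + 0) = -49920 - 1/33 = -1647361/33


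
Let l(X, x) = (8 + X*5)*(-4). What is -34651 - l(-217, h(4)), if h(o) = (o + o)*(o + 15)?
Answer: -38959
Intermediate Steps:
h(o) = 2*o*(15 + o) (h(o) = (2*o)*(15 + o) = 2*o*(15 + o))
l(X, x) = -32 - 20*X (l(X, x) = (8 + 5*X)*(-4) = -32 - 20*X)
-34651 - l(-217, h(4)) = -34651 - (-32 - 20*(-217)) = -34651 - (-32 + 4340) = -34651 - 1*4308 = -34651 - 4308 = -38959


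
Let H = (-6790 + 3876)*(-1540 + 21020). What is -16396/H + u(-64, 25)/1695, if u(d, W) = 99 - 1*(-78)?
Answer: 167919111/1603603340 ≈ 0.10471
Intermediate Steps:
u(d, W) = 177 (u(d, W) = 99 + 78 = 177)
H = -56764720 (H = -2914*19480 = -56764720)
-16396/H + u(-64, 25)/1695 = -16396/(-56764720) + 177/1695 = -16396*(-1/56764720) + 177*(1/1695) = 4099/14191180 + 59/565 = 167919111/1603603340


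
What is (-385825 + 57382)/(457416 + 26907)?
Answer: -109481/161441 ≈ -0.67815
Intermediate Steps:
(-385825 + 57382)/(457416 + 26907) = -328443/484323 = -328443*1/484323 = -109481/161441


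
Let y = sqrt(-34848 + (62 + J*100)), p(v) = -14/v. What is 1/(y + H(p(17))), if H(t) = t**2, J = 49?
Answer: 28322/1248073511 - 83521*I*sqrt(29886)/2496147022 ≈ 2.2693e-5 - 0.0057844*I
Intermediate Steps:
y = I*sqrt(29886) (y = sqrt(-34848 + (62 + 49*100)) = sqrt(-34848 + (62 + 4900)) = sqrt(-34848 + 4962) = sqrt(-29886) = I*sqrt(29886) ≈ 172.88*I)
1/(y + H(p(17))) = 1/(I*sqrt(29886) + (-14/17)**2) = 1/(I*sqrt(29886) + 196/289) = 1/(196/289 + I*sqrt(29886))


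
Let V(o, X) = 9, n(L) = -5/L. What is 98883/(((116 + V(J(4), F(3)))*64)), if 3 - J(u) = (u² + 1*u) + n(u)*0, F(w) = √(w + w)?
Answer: 98883/8000 ≈ 12.360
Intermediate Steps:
F(w) = √2*√w (F(w) = √(2*w) = √2*√w)
J(u) = 3 - u - u² (J(u) = 3 - ((u² + 1*u) - 5/u*0) = 3 - ((u² + u) + 0) = 3 - ((u + u²) + 0) = 3 - (u + u²) = 3 + (-u - u²) = 3 - u - u²)
98883/(((116 + V(J(4), F(3)))*64)) = 98883/(((116 + 9)*64)) = 98883/((125*64)) = 98883/8000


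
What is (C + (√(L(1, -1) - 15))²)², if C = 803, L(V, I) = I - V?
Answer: 617796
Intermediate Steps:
(C + (√(L(1, -1) - 15))²)² = (803 + (√((-1 - 1*1) - 15))²)² = (803 + (√((-1 - 1) - 15))²)² = (803 + (√(-2 - 15))²)² = (803 + (√(-17))²)² = (803 + (I*√17)²)² = (803 - 17)² = 786² = 617796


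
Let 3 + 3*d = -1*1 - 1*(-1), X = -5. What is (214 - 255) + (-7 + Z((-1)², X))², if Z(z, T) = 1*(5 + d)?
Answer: -32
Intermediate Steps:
d = -1 (d = -1 + (-1*1 - 1*(-1))/3 = -1 + (-1 + 1)/3 = -1 + (⅓)*0 = -1 + 0 = -1)
Z(z, T) = 4 (Z(z, T) = 1*(5 - 1) = 1*4 = 4)
(214 - 255) + (-7 + Z((-1)², X))² = (214 - 255) + (-7 + 4)² = -41 + (-3)² = -41 + 9 = -32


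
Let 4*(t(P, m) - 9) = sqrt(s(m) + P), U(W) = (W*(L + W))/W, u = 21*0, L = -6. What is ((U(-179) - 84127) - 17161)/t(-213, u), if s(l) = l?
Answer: -4870704/503 + 405892*I*sqrt(213)/1509 ≈ -9683.3 + 3925.6*I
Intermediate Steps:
u = 0
U(W) = -6 + W (U(W) = (W*(-6 + W))/W = -6 + W)
t(P, m) = 9 + sqrt(P + m)/4 (t(P, m) = 9 + sqrt(m + P)/4 = 9 + sqrt(P + m)/4)
((U(-179) - 84127) - 17161)/t(-213, u) = (((-6 - 179) - 84127) - 17161)/(9 + sqrt(-213 + 0)/4) = ((-185 - 84127) - 17161)/(9 + sqrt(-213)/4) = (-84312 - 17161)/(9 + (I*sqrt(213))/4) = -101473/(9 + I*sqrt(213)/4)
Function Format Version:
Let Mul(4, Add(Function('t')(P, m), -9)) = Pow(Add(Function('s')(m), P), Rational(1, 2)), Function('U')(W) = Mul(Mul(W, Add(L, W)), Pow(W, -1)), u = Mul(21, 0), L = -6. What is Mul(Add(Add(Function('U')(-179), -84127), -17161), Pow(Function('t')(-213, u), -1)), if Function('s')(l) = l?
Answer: Add(Rational(-4870704, 503), Mul(Rational(405892, 1509), I, Pow(213, Rational(1, 2)))) ≈ Add(-9683.3, Mul(3925.6, I))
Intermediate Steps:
u = 0
Function('U')(W) = Add(-6, W) (Function('U')(W) = Mul(Mul(W, Add(-6, W)), Pow(W, -1)) = Add(-6, W))
Function('t')(P, m) = Add(9, Mul(Rational(1, 4), Pow(Add(P, m), Rational(1, 2)))) (Function('t')(P, m) = Add(9, Mul(Rational(1, 4), Pow(Add(m, P), Rational(1, 2)))) = Add(9, Mul(Rational(1, 4), Pow(Add(P, m), Rational(1, 2)))))
Mul(Add(Add(Function('U')(-179), -84127), -17161), Pow(Function('t')(-213, u), -1)) = Mul(Add(Add(Add(-6, -179), -84127), -17161), Pow(Add(9, Mul(Rational(1, 4), Pow(Add(-213, 0), Rational(1, 2)))), -1)) = Mul(Add(Add(-185, -84127), -17161), Pow(Add(9, Mul(Rational(1, 4), Pow(-213, Rational(1, 2)))), -1)) = Mul(Add(-84312, -17161), Pow(Add(9, Mul(Rational(1, 4), Mul(I, Pow(213, Rational(1, 2))))), -1)) = Mul(-101473, Pow(Add(9, Mul(Rational(1, 4), I, Pow(213, Rational(1, 2)))), -1))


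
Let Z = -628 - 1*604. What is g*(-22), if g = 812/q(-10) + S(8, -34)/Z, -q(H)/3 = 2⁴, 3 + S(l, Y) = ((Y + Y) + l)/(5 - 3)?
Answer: 62425/168 ≈ 371.58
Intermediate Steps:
S(l, Y) = -3 + Y + l/2 (S(l, Y) = -3 + ((Y + Y) + l)/(5 - 3) = -3 + (2*Y + l)/2 = -3 + (l + 2*Y)*(½) = -3 + (Y + l/2) = -3 + Y + l/2)
Z = -1232 (Z = -628 - 604 = -1232)
q(H) = -48 (q(H) = -3*2⁴ = -3*16 = -48)
g = -5675/336 (g = 812/(-48) + (-3 - 34 + (½)*8)/(-1232) = 812*(-1/48) + (-3 - 34 + 4)*(-1/1232) = -203/12 - 33*(-1/1232) = -203/12 + 3/112 = -5675/336 ≈ -16.890)
g*(-22) = -5675/336*(-22) = 62425/168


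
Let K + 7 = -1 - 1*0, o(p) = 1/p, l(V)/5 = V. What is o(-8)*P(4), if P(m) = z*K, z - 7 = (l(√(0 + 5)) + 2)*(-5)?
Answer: -3 - 25*√5 ≈ -58.902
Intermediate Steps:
l(V) = 5*V
K = -8 (K = -7 + (-1 - 1*0) = -7 + (-1 + 0) = -7 - 1 = -8)
z = -3 - 25*√5 (z = 7 + (5*√(0 + 5) + 2)*(-5) = 7 + (5*√5 + 2)*(-5) = 7 + (2 + 5*√5)*(-5) = 7 + (-10 - 25*√5) = -3 - 25*√5 ≈ -58.902)
P(m) = 24 + 200*√5 (P(m) = (-3 - 25*√5)*(-8) = 24 + 200*√5)
o(-8)*P(4) = (24 + 200*√5)/(-8) = -(24 + 200*√5)/8 = -3 - 25*√5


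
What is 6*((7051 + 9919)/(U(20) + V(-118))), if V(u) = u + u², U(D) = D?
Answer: 50910/6913 ≈ 7.3644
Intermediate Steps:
6*((7051 + 9919)/(U(20) + V(-118))) = 6*((7051 + 9919)/(20 - 118*(1 - 118))) = 6*(16970/(20 - 118*(-117))) = 6*(16970/(20 + 13806)) = 6*(16970/13826) = 6*(16970*(1/13826)) = 6*(8485/6913) = 50910/6913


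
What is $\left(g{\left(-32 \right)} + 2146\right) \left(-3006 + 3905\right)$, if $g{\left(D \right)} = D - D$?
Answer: $1929254$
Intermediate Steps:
$g{\left(D \right)} = 0$
$\left(g{\left(-32 \right)} + 2146\right) \left(-3006 + 3905\right) = \left(0 + 2146\right) \left(-3006 + 3905\right) = 2146 \cdot 899 = 1929254$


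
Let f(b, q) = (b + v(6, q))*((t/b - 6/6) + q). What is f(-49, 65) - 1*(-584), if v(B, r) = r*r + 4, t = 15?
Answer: 13074396/49 ≈ 2.6682e+5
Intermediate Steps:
v(B, r) = 4 + r**2 (v(B, r) = r**2 + 4 = 4 + r**2)
f(b, q) = (-1 + q + 15/b)*(4 + b + q**2) (f(b, q) = (b + (4 + q**2))*((15/b - 6/6) + q) = (4 + b + q**2)*((15/b - 6*1/6) + q) = (4 + b + q**2)*((15/b - 1) + q) = (4 + b + q**2)*((-1 + 15/b) + q) = (4 + b + q**2)*(-1 + q + 15/b) = (-1 + q + 15/b)*(4 + b + q**2))
f(-49, 65) - 1*(-584) = (60 + 15*65**2 - 49*(11 - 1*(-49) - 1*65**2 - 49*65 + 65*(4 + 65**2)))/(-49) - 1*(-584) = -(60 + 15*4225 - 49*(11 + 49 - 1*4225 - 3185 + 65*(4 + 4225)))/49 + 584 = -(60 + 63375 - 49*(11 + 49 - 4225 - 3185 + 65*4229))/49 + 584 = -(60 + 63375 - 49*(11 + 49 - 4225 - 3185 + 274885))/49 + 584 = -(60 + 63375 - 49*267535)/49 + 584 = -(60 + 63375 - 13109215)/49 + 584 = -1/49*(-13045780) + 584 = 13045780/49 + 584 = 13074396/49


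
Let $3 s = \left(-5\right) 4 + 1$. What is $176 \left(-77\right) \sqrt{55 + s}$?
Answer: $- \frac{13552 \sqrt{438}}{3} \approx -94541.0$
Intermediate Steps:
$s = - \frac{19}{3}$ ($s = \frac{\left(-5\right) 4 + 1}{3} = \frac{-20 + 1}{3} = \frac{1}{3} \left(-19\right) = - \frac{19}{3} \approx -6.3333$)
$176 \left(-77\right) \sqrt{55 + s} = 176 \left(-77\right) \sqrt{55 - \frac{19}{3}} = - 13552 \sqrt{\frac{146}{3}} = - 13552 \frac{\sqrt{438}}{3} = - \frac{13552 \sqrt{438}}{3}$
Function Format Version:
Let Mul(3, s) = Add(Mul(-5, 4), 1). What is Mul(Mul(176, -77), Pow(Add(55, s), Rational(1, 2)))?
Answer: Mul(Rational(-13552, 3), Pow(438, Rational(1, 2))) ≈ -94541.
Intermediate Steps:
s = Rational(-19, 3) (s = Mul(Rational(1, 3), Add(Mul(-5, 4), 1)) = Mul(Rational(1, 3), Add(-20, 1)) = Mul(Rational(1, 3), -19) = Rational(-19, 3) ≈ -6.3333)
Mul(Mul(176, -77), Pow(Add(55, s), Rational(1, 2))) = Mul(Mul(176, -77), Pow(Add(55, Rational(-19, 3)), Rational(1, 2))) = Mul(-13552, Pow(Rational(146, 3), Rational(1, 2))) = Mul(-13552, Mul(Rational(1, 3), Pow(438, Rational(1, 2)))) = Mul(Rational(-13552, 3), Pow(438, Rational(1, 2)))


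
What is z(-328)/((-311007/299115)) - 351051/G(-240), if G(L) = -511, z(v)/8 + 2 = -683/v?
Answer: 1490741720994/2171969219 ≈ 686.35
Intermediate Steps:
z(v) = -16 - 5464/v (z(v) = -16 + 8*(-683/v) = -16 - 5464/v)
z(-328)/((-311007/299115)) - 351051/G(-240) = (-16 - 5464/(-328))/((-311007/299115)) - 351051/(-511) = (-16 - 5464*(-1/328))/((-311007*1/299115)) - 351051*(-1/511) = (-16 + 683/41)/(-103669/99705) + 351051/511 = (27/41)*(-99705/103669) + 351051/511 = -2692035/4250429 + 351051/511 = 1490741720994/2171969219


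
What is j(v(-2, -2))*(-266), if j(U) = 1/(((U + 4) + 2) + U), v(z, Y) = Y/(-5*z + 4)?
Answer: -931/20 ≈ -46.550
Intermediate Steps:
v(z, Y) = Y/(4 - 5*z)
j(U) = 1/(6 + 2*U) (j(U) = 1/(((4 + U) + 2) + U) = 1/((6 + U) + U) = 1/(6 + 2*U))
j(v(-2, -2))*(-266) = (1/(2*(3 - 1*(-2)/(-4 + 5*(-2)))))*(-266) = (1/(2*(3 - 1*(-2)/(-4 - 10))))*(-266) = (1/(2*(3 - 1*(-2)/(-14))))*(-266) = (1/(2*(3 - 1*(-2)*(-1/14))))*(-266) = (1/(2*(3 - ⅐)))*(-266) = (1/(2*(20/7)))*(-266) = ((½)*(7/20))*(-266) = (7/40)*(-266) = -931/20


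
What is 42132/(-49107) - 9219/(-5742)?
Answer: 23421721/31330266 ≈ 0.74757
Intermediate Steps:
42132/(-49107) - 9219/(-5742) = 42132*(-1/49107) - 9219*(-1/5742) = -14044/16369 + 3073/1914 = 23421721/31330266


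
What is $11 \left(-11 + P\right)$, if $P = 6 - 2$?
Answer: $-77$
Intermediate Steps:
$P = 4$ ($P = 6 - 2 = 4$)
$11 \left(-11 + P\right) = 11 \left(-11 + 4\right) = 11 \left(-7\right) = -77$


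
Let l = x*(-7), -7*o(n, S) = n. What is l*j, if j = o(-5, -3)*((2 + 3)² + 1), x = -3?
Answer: 390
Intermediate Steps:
o(n, S) = -n/7
j = 130/7 (j = (-⅐*(-5))*((2 + 3)² + 1) = 5*(5² + 1)/7 = 5*(25 + 1)/7 = (5/7)*26 = 130/7 ≈ 18.571)
l = 21 (l = -3*(-7) = 21)
l*j = 21*(130/7) = 390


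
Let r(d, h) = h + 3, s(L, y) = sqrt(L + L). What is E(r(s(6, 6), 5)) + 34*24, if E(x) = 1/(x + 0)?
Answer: 6529/8 ≈ 816.13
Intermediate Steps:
s(L, y) = sqrt(2)*sqrt(L) (s(L, y) = sqrt(2*L) = sqrt(2)*sqrt(L))
r(d, h) = 3 + h
E(x) = 1/x
E(r(s(6, 6), 5)) + 34*24 = 1/(3 + 5) + 34*24 = 1/8 + 816 = 6529/8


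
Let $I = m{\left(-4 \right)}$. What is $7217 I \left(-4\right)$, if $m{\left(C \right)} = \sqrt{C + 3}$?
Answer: $- 28868 i \approx - 28868.0 i$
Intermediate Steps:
$m{\left(C \right)} = \sqrt{3 + C}$
$I = i$ ($I = \sqrt{3 - 4} = \sqrt{-1} = i \approx 1.0 i$)
$7217 I \left(-4\right) = 7217 i \left(-4\right) = 7217 \left(- 4 i\right) = - 28868 i$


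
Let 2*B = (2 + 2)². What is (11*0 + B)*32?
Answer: 256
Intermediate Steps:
B = 8 (B = (2 + 2)²/2 = (½)*4² = (½)*16 = 8)
(11*0 + B)*32 = (11*0 + 8)*32 = (0 + 8)*32 = 8*32 = 256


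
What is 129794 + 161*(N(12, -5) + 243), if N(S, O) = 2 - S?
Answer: 167307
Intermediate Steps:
129794 + 161*(N(12, -5) + 243) = 129794 + 161*((2 - 1*12) + 243) = 129794 + 161*((2 - 12) + 243) = 129794 + 161*(-10 + 243) = 129794 + 161*233 = 129794 + 37513 = 167307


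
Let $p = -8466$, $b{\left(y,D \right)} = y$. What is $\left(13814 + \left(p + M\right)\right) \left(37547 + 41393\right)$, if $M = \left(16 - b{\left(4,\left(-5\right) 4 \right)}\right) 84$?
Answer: $501742640$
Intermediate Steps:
$M = 1008$ ($M = \left(16 - 4\right) 84 = 12 \cdot 84 = 1008$)
$\left(13814 + \left(p + M\right)\right) \left(37547 + 41393\right) = \left(13814 + \left(-8466 + 1008\right)\right) \left(37547 + 41393\right) = \left(13814 - 7458\right) 78940 = 6356 \cdot 78940 = 501742640$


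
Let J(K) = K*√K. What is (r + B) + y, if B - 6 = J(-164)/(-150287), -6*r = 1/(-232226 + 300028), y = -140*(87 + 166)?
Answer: -14406840169/406812 + 328*I*√41/150287 ≈ -35414.0 + 0.013975*I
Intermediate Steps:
y = -35420 (y = -140*253 = -35420)
r = -1/406812 (r = -1/(6*(-232226 + 300028)) = -⅙/67802 = -⅙*1/67802 = -1/406812 ≈ -2.4581e-6)
J(K) = K^(3/2)
B = 6 + 328*I*√41/150287 (B = 6 + (-164)^(3/2)/(-150287) = 6 - 328*I*√41*(-1/150287) = 6 + 328*I*√41/150287 ≈ 6.0 + 0.013975*I)
(r + B) + y = (-1/406812 + (6 + 328*I*√41/150287)) - 35420 = (2440871/406812 + 328*I*√41/150287) - 35420 = -14406840169/406812 + 328*I*√41/150287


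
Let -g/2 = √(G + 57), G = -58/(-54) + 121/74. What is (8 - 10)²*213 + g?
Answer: 852 - √26484378/333 ≈ 836.55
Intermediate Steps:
G = 5413/1998 (G = -58*(-1/54) + 121*(1/74) = 29/27 + 121/74 = 5413/1998 ≈ 2.7092)
g = -√26484378/333 (g = -2*√(5413/1998 + 57) = -√26484378/333 ≈ -15.454)
(8 - 10)²*213 + g = (8 - 10)²*213 - √26484378/333 = (-2)²*213 - √26484378/333 = 4*213 - √26484378/333 = 852 - √26484378/333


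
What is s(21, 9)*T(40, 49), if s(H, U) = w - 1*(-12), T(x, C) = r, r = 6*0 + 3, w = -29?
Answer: -51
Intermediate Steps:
r = 3 (r = 0 + 3 = 3)
T(x, C) = 3
s(H, U) = -17 (s(H, U) = -29 - 1*(-12) = -29 + 12 = -17)
s(21, 9)*T(40, 49) = -17*3 = -51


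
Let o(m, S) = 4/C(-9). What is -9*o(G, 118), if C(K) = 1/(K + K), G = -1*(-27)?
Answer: 648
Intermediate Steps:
G = 27
C(K) = 1/(2*K)
o(m, S) = -72 (o(m, S) = 4/(((½)/(-9))) = 4/(((½)*(-⅑))) = 4/(-1/18) = 4*(-18) = -72)
-9*o(G, 118) = -9*(-72) = 648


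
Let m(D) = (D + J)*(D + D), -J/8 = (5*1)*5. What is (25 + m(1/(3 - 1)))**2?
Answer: 121801/4 ≈ 30450.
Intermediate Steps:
J = -200 (J = -8*5*1*5 = -40*5 = -8*25 = -200)
m(D) = 2*D*(-200 + D) (m(D) = (D - 200)*(D + D) = (-200 + D)*(2*D) = 2*D*(-200 + D))
(25 + m(1/(3 - 1)))**2 = (25 + 2*(-200 + 1/(3 - 1))/(3 - 1))**2 = (25 + 2*(-200 + 1/2)/2)**2 = (25 + 2*(1/2)*(-200 + 1/2))**2 = (25 + 2*(1/2)*(-399/2))**2 = (25 - 399/2)**2 = (-349/2)**2 = 121801/4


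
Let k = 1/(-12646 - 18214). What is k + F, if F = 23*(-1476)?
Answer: -1047635281/30860 ≈ -33948.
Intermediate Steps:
F = -33948
k = -1/30860 (k = 1/(-30860) = -1/30860 ≈ -3.2404e-5)
k + F = -1/30860 - 33948 = -1047635281/30860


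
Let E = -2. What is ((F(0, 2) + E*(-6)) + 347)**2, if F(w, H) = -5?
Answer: 125316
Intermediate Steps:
((F(0, 2) + E*(-6)) + 347)**2 = ((-5 - 2*(-6)) + 347)**2 = ((-5 + 12) + 347)**2 = (7 + 347)**2 = 354**2 = 125316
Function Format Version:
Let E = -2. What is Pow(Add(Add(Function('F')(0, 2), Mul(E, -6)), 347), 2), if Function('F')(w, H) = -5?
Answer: 125316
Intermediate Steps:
Pow(Add(Add(Function('F')(0, 2), Mul(E, -6)), 347), 2) = Pow(Add(Add(-5, Mul(-2, -6)), 347), 2) = Pow(Add(Add(-5, 12), 347), 2) = Pow(Add(7, 347), 2) = Pow(354, 2) = 125316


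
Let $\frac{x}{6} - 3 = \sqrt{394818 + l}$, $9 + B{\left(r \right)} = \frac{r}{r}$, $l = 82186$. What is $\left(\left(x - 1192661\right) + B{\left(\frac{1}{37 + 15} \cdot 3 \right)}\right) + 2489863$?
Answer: $1297212 + 12 \sqrt{119251} \approx 1.3014 \cdot 10^{6}$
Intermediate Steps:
$B{\left(r \right)} = -8$ ($B{\left(r \right)} = -9 + \frac{r}{r} = -9 + 1 = -8$)
$x = 18 + 12 \sqrt{119251}$ ($x = 18 + 6 \sqrt{394818 + 82186} = 18 + 6 \sqrt{477004} = 18 + 6 \cdot 2 \sqrt{119251} = 18 + 12 \sqrt{119251} \approx 4161.9$)
$\left(\left(x - 1192661\right) + B{\left(\frac{1}{37 + 15} \cdot 3 \right)}\right) + 2489863 = \left(\left(\left(18 + 12 \sqrt{119251}\right) - 1192661\right) - 8\right) + 2489863 = \left(\left(-1192643 + 12 \sqrt{119251}\right) - 8\right) + 2489863 = \left(-1192651 + 12 \sqrt{119251}\right) + 2489863 = 1297212 + 12 \sqrt{119251}$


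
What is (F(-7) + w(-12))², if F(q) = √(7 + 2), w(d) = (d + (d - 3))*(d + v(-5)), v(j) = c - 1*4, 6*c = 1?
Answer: 741321/4 ≈ 1.8533e+5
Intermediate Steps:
c = ⅙ (c = (⅙)*1 = ⅙ ≈ 0.16667)
v(j) = -23/6 (v(j) = ⅙ - 1*4 = ⅙ - 4 = -23/6)
w(d) = (-3 + 2*d)*(-23/6 + d) (w(d) = (d + (d - 3))*(d - 23/6) = (d + (-3 + d))*(-23/6 + d) = (-3 + 2*d)*(-23/6 + d))
F(q) = 3 (F(q) = √9 = 3)
(F(-7) + w(-12))² = (3 + (23/2 + 2*(-12)² - 32/3*(-12)))² = (3 + (23/2 + 2*144 + 128))² = (3 + (23/2 + 288 + 128))² = (3 + 855/2)² = (861/2)² = 741321/4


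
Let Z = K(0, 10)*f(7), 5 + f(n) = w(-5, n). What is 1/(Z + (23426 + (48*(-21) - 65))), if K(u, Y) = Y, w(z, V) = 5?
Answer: 1/22353 ≈ 4.4737e-5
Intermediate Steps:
f(n) = 0 (f(n) = -5 + 5 = 0)
Z = 0 (Z = 10*0 = 0)
1/(Z + (23426 + (48*(-21) - 65))) = 1/(0 + (23426 + (48*(-21) - 65))) = 1/(0 + (23426 + (-1008 - 65))) = 1/(0 + (23426 - 1073)) = 1/(0 + 22353) = 1/22353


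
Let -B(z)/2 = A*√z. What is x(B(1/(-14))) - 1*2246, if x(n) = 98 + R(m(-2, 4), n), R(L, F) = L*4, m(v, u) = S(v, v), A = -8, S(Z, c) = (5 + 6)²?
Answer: -1664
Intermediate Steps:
S(Z, c) = 121 (S(Z, c) = 11² = 121)
m(v, u) = 121
R(L, F) = 4*L
B(z) = 16*√z (B(z) = -(-16)*√z = 16*√z)
x(n) = 582 (x(n) = 98 + 4*121 = 98 + 484 = 582)
x(B(1/(-14))) - 1*2246 = 582 - 1*2246 = 582 - 2246 = -1664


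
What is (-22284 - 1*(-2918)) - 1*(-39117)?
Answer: 19751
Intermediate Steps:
(-22284 - 1*(-2918)) - 1*(-39117) = (-22284 + 2918) + 39117 = -19366 + 39117 = 19751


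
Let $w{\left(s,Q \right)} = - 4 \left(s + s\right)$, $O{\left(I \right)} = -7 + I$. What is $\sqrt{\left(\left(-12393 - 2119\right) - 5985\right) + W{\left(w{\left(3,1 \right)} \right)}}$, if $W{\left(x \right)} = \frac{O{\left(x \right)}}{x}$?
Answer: $\frac{i \sqrt{2951382}}{12} \approx 143.16 i$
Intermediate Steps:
$w{\left(s,Q \right)} = - 8 s$ ($w{\left(s,Q \right)} = - 4 \cdot 2 s = - 8 s$)
$W{\left(x \right)} = \frac{-7 + x}{x}$
$\sqrt{\left(\left(-12393 - 2119\right) - 5985\right) + W{\left(w{\left(3,1 \right)} \right)}} = \sqrt{\left(\left(-12393 - 2119\right) - 5985\right) + \frac{-7 - 24}{\left(-8\right) 3}} = \sqrt{\left(\left(-12393 - 2119\right) - 5985\right) + \frac{-7 - 24}{-24}} = \sqrt{\left(-14512 - 5985\right) - - \frac{31}{24}} = \sqrt{-20497 + \frac{31}{24}} = \sqrt{- \frac{491897}{24}} = \frac{i \sqrt{2951382}}{12}$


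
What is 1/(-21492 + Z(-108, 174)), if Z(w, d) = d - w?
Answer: -1/21210 ≈ -4.7148e-5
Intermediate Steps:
1/(-21492 + Z(-108, 174)) = 1/(-21492 + (174 - 1*(-108))) = 1/(-21492 + (174 + 108)) = 1/(-21492 + 282) = 1/(-21210) = -1/21210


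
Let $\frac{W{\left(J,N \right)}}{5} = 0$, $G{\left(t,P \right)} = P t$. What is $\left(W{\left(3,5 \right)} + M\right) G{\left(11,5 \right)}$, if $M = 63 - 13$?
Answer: $2750$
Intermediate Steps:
$W{\left(J,N \right)} = 0$ ($W{\left(J,N \right)} = 5 \cdot 0 = 0$)
$M = 50$
$\left(W{\left(3,5 \right)} + M\right) G{\left(11,5 \right)} = \left(0 + 50\right) 5 \cdot 11 = 50 \cdot 55 = 2750$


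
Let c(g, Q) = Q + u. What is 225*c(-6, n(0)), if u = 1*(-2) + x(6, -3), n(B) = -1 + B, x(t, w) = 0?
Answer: -675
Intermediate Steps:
u = -2 (u = 1*(-2) + 0 = -2 + 0 = -2)
c(g, Q) = -2 + Q (c(g, Q) = Q - 2 = -2 + Q)
225*c(-6, n(0)) = 225*(-2 + (-1 + 0)) = 225*(-2 - 1) = 225*(-3) = -675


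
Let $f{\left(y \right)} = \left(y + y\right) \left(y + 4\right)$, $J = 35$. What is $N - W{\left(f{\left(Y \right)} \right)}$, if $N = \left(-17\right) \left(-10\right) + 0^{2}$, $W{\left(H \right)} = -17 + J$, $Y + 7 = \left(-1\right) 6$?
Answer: $152$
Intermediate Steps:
$Y = -13$ ($Y = -7 - 6 = -13$)
$f{\left(y \right)} = 2 y \left(4 + y\right)$
$W{\left(H \right)} = 18$ ($W{\left(H \right)} = -17 + 35 = 18$)
$N = 170$ ($N = 170 + 0 = 170$)
$N - W{\left(f{\left(Y \right)} \right)} = 170 - 18 = 152$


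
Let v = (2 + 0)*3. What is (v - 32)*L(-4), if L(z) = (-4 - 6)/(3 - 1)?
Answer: 130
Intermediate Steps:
L(z) = -5 (L(z) = -10/2 = -10*1/2 = -5)
v = 6 (v = 2*3 = 6)
(v - 32)*L(-4) = (6 - 32)*(-5) = -26*(-5) = 130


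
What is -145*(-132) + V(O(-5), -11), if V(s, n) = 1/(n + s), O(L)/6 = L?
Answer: 784739/41 ≈ 19140.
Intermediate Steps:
O(L) = 6*L
-145*(-132) + V(O(-5), -11) = -145*(-132) + 1/(-11 + 6*(-5)) = 19140 + 1/(-11 - 30) = 19140 + 1/(-41) = 19140 - 1/41 = 784739/41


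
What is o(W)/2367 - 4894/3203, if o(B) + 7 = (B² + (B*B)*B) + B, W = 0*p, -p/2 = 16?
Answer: -11606519/7581501 ≈ -1.5309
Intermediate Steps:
p = -32 (p = -2*16 = -32)
W = 0 (W = 0*(-32) = 0)
o(B) = -7 + B + B² + B³ (o(B) = -7 + ((B² + (B*B)*B) + B) = -7 + ((B² + B²*B) + B) = -7 + ((B² + B³) + B) = -7 + (B + B² + B³) = -7 + B + B² + B³)
o(W)/2367 - 4894/3203 = (-7 + 0 + 0² + 0³)/2367 - 4894/3203 = (-7 + 0 + 0 + 0)*(1/2367) - 4894*1/3203 = -7*1/2367 - 4894/3203 = -7/2367 - 4894/3203 = -11606519/7581501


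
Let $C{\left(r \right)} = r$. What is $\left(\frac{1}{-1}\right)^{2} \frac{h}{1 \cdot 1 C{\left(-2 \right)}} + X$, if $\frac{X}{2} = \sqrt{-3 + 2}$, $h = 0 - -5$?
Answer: $- \frac{5}{2} + 2 i \approx -2.5 + 2.0 i$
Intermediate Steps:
$h = 5$ ($h = 0 + 5 = 5$)
$X = 2 i$ ($X = 2 \sqrt{-3 + 2} = 2 \sqrt{-1} = 2 i \approx 2.0 i$)
$\left(\frac{1}{-1}\right)^{2} \frac{h}{1 \cdot 1 C{\left(-2 \right)}} + X = \left(\frac{1}{-1}\right)^{2} \frac{5}{1 \cdot 1 \left(-2\right)} + 2 i = \left(-1\right)^{2} \frac{5}{1 \left(-2\right)} + 2 i = 1 \frac{5}{-2} + 2 i = 1 \cdot 5 \left(- \frac{1}{2}\right) + 2 i = 1 \left(- \frac{5}{2}\right) + 2 i = - \frac{5}{2} + 2 i$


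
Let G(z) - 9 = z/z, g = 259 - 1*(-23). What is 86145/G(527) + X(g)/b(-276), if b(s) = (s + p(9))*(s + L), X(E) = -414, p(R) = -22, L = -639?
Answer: 782971767/90890 ≈ 8614.5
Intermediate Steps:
g = 282 (g = 259 + 23 = 282)
b(s) = (-639 + s)*(-22 + s) (b(s) = (s - 22)*(s - 639) = (-22 + s)*(-639 + s) = (-639 + s)*(-22 + s))
G(z) = 10 (G(z) = 9 + z/z = 9 + 1 = 10)
86145/G(527) + X(g)/b(-276) = 86145/10 - 414/(14058 + (-276)² - 661*(-276)) = 86145*(⅒) - 414/(14058 + 76176 + 182436) = 17229/2 - 414/272670 = 17229/2 - 414*1/272670 = 17229/2 - 69/45445 = 782971767/90890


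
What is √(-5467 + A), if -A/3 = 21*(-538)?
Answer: √28427 ≈ 168.60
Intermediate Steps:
A = 33894 (A = -63*(-538) = -3*(-11298) = 33894)
√(-5467 + A) = √(-5467 + 33894) = √28427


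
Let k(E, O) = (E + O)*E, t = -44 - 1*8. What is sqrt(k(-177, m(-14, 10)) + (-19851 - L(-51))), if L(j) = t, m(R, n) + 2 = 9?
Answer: sqrt(10291) ≈ 101.44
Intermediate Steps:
m(R, n) = 7 (m(R, n) = -2 + 9 = 7)
t = -52 (t = -44 - 8 = -52)
L(j) = -52
k(E, O) = E*(E + O)
sqrt(k(-177, m(-14, 10)) + (-19851 - L(-51))) = sqrt(-177*(-177 + 7) + (-19851 - 1*(-52))) = sqrt(-177*(-170) + (-19851 + 52)) = sqrt(30090 - 19799) = sqrt(10291)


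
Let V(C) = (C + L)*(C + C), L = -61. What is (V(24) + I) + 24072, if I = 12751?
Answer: 35047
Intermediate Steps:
V(C) = 2*C*(-61 + C) (V(C) = (C - 61)*(C + C) = (-61 + C)*(2*C) = 2*C*(-61 + C))
(V(24) + I) + 24072 = (2*24*(-61 + 24) + 12751) + 24072 = (2*24*(-37) + 12751) + 24072 = (-1776 + 12751) + 24072 = 10975 + 24072 = 35047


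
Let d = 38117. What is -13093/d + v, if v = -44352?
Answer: -1690578277/38117 ≈ -44352.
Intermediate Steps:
-13093/d + v = -13093/38117 - 44352 = -1690578277/38117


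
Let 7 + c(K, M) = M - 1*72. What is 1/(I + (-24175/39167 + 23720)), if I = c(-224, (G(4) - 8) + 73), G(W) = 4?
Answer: 39167/928625395 ≈ 4.2177e-5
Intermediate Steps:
c(K, M) = -79 + M (c(K, M) = -7 + (M - 1*72) = -7 + (M - 72) = -7 + (-72 + M) = -79 + M)
I = -10 (I = -79 + ((4 - 8) + 73) = -79 + (-4 + 73) = -79 + 69 = -10)
1/(I + (-24175/39167 + 23720)) = 1/(-10 + (-24175/39167 + 23720)) = 1/(-10 + 929017065/39167) = 1/(928625395/39167) = 39167/928625395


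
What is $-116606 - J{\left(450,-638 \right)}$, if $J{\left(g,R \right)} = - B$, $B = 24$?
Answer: $-116582$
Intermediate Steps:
$J{\left(g,R \right)} = -24$ ($J{\left(g,R \right)} = \left(-1\right) 24 = -24$)
$-116606 - J{\left(450,-638 \right)} = -116606 - -24 = -116606 + 24 = -116582$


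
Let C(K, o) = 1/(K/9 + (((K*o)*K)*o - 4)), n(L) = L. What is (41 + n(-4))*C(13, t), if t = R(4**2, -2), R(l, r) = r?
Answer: 333/6061 ≈ 0.054941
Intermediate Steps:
t = -2
C(K, o) = 1/(-4 + K/9 + K**2*o**2) (C(K, o) = 1/(K*(1/9) + ((o*K**2)*o - 4)) = 1/(K/9 + (K**2*o**2 - 4)) = 1/(K/9 + (-4 + K**2*o**2)) = 1/(-4 + K/9 + K**2*o**2))
(41 + n(-4))*C(13, t) = (41 - 4)*(9/(-36 + 13 + 9*13**2*(-2)**2)) = 37*(9/(-36 + 13 + 9*169*4)) = 37*(9/(-36 + 13 + 6084)) = 37*(9/6061) = 333/6061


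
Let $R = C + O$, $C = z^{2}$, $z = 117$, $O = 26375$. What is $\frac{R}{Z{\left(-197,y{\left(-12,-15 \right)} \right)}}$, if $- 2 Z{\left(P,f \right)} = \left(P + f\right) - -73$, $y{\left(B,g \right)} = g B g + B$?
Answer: $\frac{20032}{709} \approx 28.254$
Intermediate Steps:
$y{\left(B,g \right)} = B + B g^{2}$ ($y{\left(B,g \right)} = B g g + B = B g^{2} + B = B + B g^{2}$)
$Z{\left(P,f \right)} = - \frac{73}{2} - \frac{P}{2} - \frac{f}{2}$ ($Z{\left(P,f \right)} = - \frac{\left(P + f\right) - -73}{2} = - \frac{\left(P + f\right) + 73}{2} = - \frac{73 + P + f}{2} = - \frac{73}{2} - \frac{P}{2} - \frac{f}{2}$)
$C = 13689$ ($C = 117^{2} = 13689$)
$R = 40064$ ($R = 13689 + 26375 = 40064$)
$\frac{R}{Z{\left(-197,y{\left(-12,-15 \right)} \right)}} = \frac{40064}{- \frac{73}{2} - - \frac{197}{2} - \frac{\left(-12\right) \left(1 + \left(-15\right)^{2}\right)}{2}} = \frac{40064}{- \frac{73}{2} + \frac{197}{2} - \frac{\left(-12\right) \left(1 + 225\right)}{2}} = \frac{40064}{- \frac{73}{2} + \frac{197}{2} - \frac{\left(-12\right) 226}{2}} = \frac{40064}{- \frac{73}{2} + \frac{197}{2} - -1356} = \frac{40064}{- \frac{73}{2} + \frac{197}{2} + 1356} = \frac{40064}{1418} = 40064 \cdot \frac{1}{1418} = \frac{20032}{709}$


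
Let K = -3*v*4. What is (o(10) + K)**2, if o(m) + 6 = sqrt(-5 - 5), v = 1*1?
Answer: (18 - I*sqrt(10))**2 ≈ 314.0 - 113.84*I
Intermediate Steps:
v = 1
o(m) = -6 + I*sqrt(10) (o(m) = -6 + sqrt(-5 - 5) = -6 + sqrt(-10) = -6 + I*sqrt(10))
K = -12 (K = -3*1*4 = -3*4 = -12)
(o(10) + K)**2 = ((-6 + I*sqrt(10)) - 12)**2 = (-18 + I*sqrt(10))**2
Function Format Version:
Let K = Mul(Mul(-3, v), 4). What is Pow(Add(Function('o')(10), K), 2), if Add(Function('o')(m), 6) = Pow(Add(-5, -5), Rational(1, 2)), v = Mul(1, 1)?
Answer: Pow(Add(18, Mul(-1, I, Pow(10, Rational(1, 2)))), 2) ≈ Add(314.00, Mul(-113.84, I))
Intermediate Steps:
v = 1
Function('o')(m) = Add(-6, Mul(I, Pow(10, Rational(1, 2)))) (Function('o')(m) = Add(-6, Pow(Add(-5, -5), Rational(1, 2))) = Add(-6, Pow(-10, Rational(1, 2))) = Add(-6, Mul(I, Pow(10, Rational(1, 2)))))
K = -12 (K = Mul(Mul(-3, 1), 4) = Mul(-3, 4) = -12)
Pow(Add(Function('o')(10), K), 2) = Pow(Add(Add(-6, Mul(I, Pow(10, Rational(1, 2)))), -12), 2) = Pow(Add(-18, Mul(I, Pow(10, Rational(1, 2)))), 2)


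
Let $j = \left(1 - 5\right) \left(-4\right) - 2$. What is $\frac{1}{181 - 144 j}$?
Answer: $- \frac{1}{1835} \approx -0.00054496$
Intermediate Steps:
$j = 14$ ($j = \left(1 - 5\right) \left(-4\right) - 2 = \left(-4\right) \left(-4\right) - 2 = 16 - 2 = 14$)
$\frac{1}{181 - 144 j} = \frac{1}{181 - 2016} = \frac{1}{-1835} = - \frac{1}{1835}$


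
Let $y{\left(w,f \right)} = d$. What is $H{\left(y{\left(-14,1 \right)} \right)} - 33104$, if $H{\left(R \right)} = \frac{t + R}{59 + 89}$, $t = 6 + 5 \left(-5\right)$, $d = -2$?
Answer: $- \frac{4899413}{148} \approx -33104.0$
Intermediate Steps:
$y{\left(w,f \right)} = -2$
$t = -19$ ($t = 6 - 25 = -19$)
$H{\left(R \right)} = - \frac{19}{148} + \frac{R}{148}$ ($H{\left(R \right)} = \frac{-19 + R}{59 + 89} = \frac{-19 + R}{148} = \left(-19 + R\right) \frac{1}{148} = - \frac{19}{148} + \frac{R}{148}$)
$H{\left(y{\left(-14,1 \right)} \right)} - 33104 = \left(- \frac{19}{148} + \frac{1}{148} \left(-2\right)\right) - 33104 = \left(- \frac{19}{148} - \frac{1}{74}\right) - 33104 = - \frac{21}{148} - 33104 = - \frac{4899413}{148}$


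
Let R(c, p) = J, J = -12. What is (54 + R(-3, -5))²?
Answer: 1764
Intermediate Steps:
R(c, p) = -12
(54 + R(-3, -5))² = (54 - 12)² = 42² = 1764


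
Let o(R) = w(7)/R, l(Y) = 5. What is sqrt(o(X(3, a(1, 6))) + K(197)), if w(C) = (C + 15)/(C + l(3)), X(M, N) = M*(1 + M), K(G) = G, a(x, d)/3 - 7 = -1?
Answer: sqrt(28390)/12 ≈ 14.041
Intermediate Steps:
a(x, d) = 18 (a(x, d) = 21 + 3*(-1) = 21 - 3 = 18)
w(C) = (15 + C)/(5 + C) (w(C) = (C + 15)/(C + 5) = (15 + C)/(5 + C))
o(R) = 11/(6*R) (o(R) = ((15 + 7)/(5 + 7))/R = (22/12)/R = ((1/12)*22)/R = 11/(6*R))
sqrt(o(X(3, a(1, 6))) + K(197)) = sqrt(11/(6*((3*(1 + 3)))) + 197) = sqrt(11/(6*((3*4))) + 197) = sqrt((11/6)/12 + 197) = sqrt((11/6)*(1/12) + 197) = sqrt(11/72 + 197) = sqrt(14195/72) = sqrt(28390)/12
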